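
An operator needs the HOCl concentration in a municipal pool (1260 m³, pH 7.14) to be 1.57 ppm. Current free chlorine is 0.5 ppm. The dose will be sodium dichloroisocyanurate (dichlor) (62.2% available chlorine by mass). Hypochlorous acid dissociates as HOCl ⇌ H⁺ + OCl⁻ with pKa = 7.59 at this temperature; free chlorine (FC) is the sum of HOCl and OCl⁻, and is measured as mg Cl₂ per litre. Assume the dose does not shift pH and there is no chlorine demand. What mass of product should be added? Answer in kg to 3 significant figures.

Volume: 1260 m³ = 1,260,000 L.
[OCl⁻]/[HOCl] = 10^(pH − pKa) = 10^(7.14 − 7.59) = 0.3548; fraction as HOCl = 1/(1 + 0.3548) = 0.7381.
Free chlorine required for 1.57 ppm HOCl: 1.57 / 0.7381 = 2.127 ppm.
FC to add: 2.127 − 0.5 = 1.627 mg/L as Cl₂.
Cl₂ equivalent: 1.627 mg/L × 1,260,000 L = 2050 g.
Product at 62.2% available Cl: 2050 / 0.622 = 3296 g.

3.30 kg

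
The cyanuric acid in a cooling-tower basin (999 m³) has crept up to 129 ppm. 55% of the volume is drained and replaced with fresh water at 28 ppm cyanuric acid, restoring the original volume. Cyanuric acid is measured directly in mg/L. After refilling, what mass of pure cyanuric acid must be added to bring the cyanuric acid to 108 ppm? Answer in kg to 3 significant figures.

34.5 kg

Volume: 999 m³ = 999,000 L.
After draining 55% and refilling: 129 × 0.45 + 28 × 0.55 = 73.45 ppm.
Deficit to target: 108 − 73.45 = 34.55 mg/L.
Mass: 34.55 mg/L × 999,000 L = 34,520 g cyanuric acid.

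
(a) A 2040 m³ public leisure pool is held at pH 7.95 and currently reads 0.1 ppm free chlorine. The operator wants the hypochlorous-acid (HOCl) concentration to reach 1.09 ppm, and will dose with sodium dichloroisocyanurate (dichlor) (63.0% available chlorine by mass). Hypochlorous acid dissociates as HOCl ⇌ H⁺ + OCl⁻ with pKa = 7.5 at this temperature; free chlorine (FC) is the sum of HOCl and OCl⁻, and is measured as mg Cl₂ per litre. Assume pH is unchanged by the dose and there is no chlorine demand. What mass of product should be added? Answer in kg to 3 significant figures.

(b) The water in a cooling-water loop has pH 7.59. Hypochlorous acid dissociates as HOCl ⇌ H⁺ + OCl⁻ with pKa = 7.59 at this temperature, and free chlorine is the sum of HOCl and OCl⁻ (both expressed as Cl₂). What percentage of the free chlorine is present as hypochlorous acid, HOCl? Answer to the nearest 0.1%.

(a) Volume: 2040 m³ = 2,040,000 L.
(a) [OCl⁻]/[HOCl] = 10^(pH − pKa) = 10^(7.95 − 7.5) = 2.818; fraction as HOCl = 1/(1 + 2.818) = 0.2619.
(a) Free chlorine required for 1.09 ppm HOCl: 1.09 / 0.2619 = 4.162 ppm.
(a) FC to add: 4.162 − 0.1 = 4.062 mg/L as Cl₂.
(a) Cl₂ equivalent: 4.062 mg/L × 2,040,000 L = 8287 g.
(a) Product at 63.0% available Cl: 8287 / 0.63 = 13,150 g.

(b) [OCl⁻]/[HOCl] = 10^(pH − pKa) = 10^(7.59 − 7.59) = 10^0.00 = 1.
(b) Fraction as HOCl = 1 / (1 + 1) = 0.5.

(a) 13.2 kg; (b) 50.0%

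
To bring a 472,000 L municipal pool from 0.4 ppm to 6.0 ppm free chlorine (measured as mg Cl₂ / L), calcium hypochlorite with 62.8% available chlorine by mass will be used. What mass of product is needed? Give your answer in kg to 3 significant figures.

4.21 kg

Chlorine deficit: 6.0 − 0.4 = 5.6 ppm = 5.6 mg/L as Cl₂.
Cl₂ equivalent needed: 5.6 mg/L × 472,000 L = 2,643,000 mg = 2643 g.
Product at 62.8% available chlorine: 2643 / 0.628 = 4209 g.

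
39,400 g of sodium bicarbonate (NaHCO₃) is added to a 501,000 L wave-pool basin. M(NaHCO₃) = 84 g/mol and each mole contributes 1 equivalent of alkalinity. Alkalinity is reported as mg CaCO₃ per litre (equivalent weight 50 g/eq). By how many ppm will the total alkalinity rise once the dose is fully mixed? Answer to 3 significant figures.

Moles of NaHCO₃: 39,400 g ÷ 84 g/mol = 469 mol → 469 eq of alkalinity.
As CaCO₃: 469 eq × 50 g/eq = 23,450 g.
Rise: 23,450 g / 501,000 L × 1000 = 46.81 mg/L.

46.8 ppm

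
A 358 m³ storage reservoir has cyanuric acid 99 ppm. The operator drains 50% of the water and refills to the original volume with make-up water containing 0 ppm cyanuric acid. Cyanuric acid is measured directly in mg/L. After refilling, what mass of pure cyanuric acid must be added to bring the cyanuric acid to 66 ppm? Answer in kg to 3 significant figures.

5.91 kg

Volume: 358 m³ = 358,000 L.
After draining 50% and refilling: 99 × 0.50 + 0 × 0.50 = 49.5 ppm.
Deficit to target: 66 − 49.5 = 16.5 mg/L.
Mass: 16.5 mg/L × 358,000 L = 5907 g cyanuric acid.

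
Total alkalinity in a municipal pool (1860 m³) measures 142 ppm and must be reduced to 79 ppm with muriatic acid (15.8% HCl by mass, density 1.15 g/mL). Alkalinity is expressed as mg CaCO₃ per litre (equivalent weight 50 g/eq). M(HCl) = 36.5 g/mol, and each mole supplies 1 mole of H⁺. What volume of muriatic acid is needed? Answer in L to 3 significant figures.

Volume: 1860 m³ = 1,860,000 L.
Alkalinity to neutralize: (142 − 79) = 63 mg/L as CaCO₃ × 1,860,000 L = 117,200 g as CaCO₃.
Equivalents of H⁺ required: 117,200 ÷ 50 g/eq = 2344 eq = 2344 mol HCl.
Mass of HCl: 2344 × 36.5 = 85,540 g.
Mass of 15.8% solution: 85,540 / 0.158 = 541,400 g.
Volume: 541,400 g ÷ 1.15 g/mL = 470,800 mL.

471 L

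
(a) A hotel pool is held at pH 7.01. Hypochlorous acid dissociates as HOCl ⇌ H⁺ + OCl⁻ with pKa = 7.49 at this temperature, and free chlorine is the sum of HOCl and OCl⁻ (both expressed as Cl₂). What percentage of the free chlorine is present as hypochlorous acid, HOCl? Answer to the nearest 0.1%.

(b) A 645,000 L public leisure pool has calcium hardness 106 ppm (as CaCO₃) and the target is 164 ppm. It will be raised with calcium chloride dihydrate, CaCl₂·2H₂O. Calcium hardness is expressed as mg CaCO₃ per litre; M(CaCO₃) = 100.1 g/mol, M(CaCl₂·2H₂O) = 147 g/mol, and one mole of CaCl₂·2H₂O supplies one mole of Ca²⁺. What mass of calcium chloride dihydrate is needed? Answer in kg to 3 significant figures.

(a) [OCl⁻]/[HOCl] = 10^(pH − pKa) = 10^(7.01 − 7.49) = 10^-0.48 = 0.3311.
(a) Fraction as HOCl = 1 / (1 + 0.3311) = 0.7512.

(b) Hardness to add: (164 − 106) = 58 mg/L as CaCO₃ × 645,000 L = 37,410 g as CaCO₃.
(b) Moles of Ca²⁺ (1 mol Ca²⁺ ≡ 1 mol CaCO₃): 37,410 / 100.1 g/mol = 373.7 mol.
(b) Mass of CaCl₂·2H₂O: 373.7 × 147 = 54,940 g.

(a) 75.1%; (b) 54.9 kg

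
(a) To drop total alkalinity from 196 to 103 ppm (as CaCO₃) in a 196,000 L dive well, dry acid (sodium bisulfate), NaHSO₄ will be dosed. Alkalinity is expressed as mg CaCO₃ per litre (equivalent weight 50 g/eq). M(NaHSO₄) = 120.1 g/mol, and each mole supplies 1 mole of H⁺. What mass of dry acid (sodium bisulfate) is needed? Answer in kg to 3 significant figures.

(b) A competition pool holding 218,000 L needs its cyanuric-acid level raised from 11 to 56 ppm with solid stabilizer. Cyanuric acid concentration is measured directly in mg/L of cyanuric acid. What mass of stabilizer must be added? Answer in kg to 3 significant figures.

(a) 43.8 kg; (b) 9.81 kg

(a) Alkalinity to neutralize: (196 − 103) = 93 mg/L as CaCO₃ × 196,000 L = 18,230 g as CaCO₃.
(a) Equivalents of H⁺ required: 18,230 ÷ 50 g/eq = 364.6 eq = 364.6 mol NaHSO₄.
(a) Mass of NaHSO₄: 364.6 × 120.1 = 43,780 g.

(b) CYA to add: (56 − 11) = 45 mg/L × 218,000 L = 9810 g cyanuric acid.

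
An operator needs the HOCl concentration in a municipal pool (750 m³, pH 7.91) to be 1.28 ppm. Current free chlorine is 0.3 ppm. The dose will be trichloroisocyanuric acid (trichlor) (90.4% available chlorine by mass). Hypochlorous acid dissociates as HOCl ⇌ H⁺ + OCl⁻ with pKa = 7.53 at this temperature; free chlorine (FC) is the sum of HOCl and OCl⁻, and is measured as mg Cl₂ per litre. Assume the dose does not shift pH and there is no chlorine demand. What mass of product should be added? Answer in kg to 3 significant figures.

Volume: 750 m³ = 750,000 L.
[OCl⁻]/[HOCl] = 10^(pH − pKa) = 10^(7.91 − 7.53) = 2.399; fraction as HOCl = 1/(1 + 2.399) = 0.2942.
Free chlorine required for 1.28 ppm HOCl: 1.28 / 0.2942 = 4.351 ppm.
FC to add: 4.351 − 0.3 = 4.051 mg/L as Cl₂.
Cl₂ equivalent: 4.051 mg/L × 750,000 L = 3038 g.
Product at 90.4% available Cl: 3038 / 0.904 = 3360 g.

3.36 kg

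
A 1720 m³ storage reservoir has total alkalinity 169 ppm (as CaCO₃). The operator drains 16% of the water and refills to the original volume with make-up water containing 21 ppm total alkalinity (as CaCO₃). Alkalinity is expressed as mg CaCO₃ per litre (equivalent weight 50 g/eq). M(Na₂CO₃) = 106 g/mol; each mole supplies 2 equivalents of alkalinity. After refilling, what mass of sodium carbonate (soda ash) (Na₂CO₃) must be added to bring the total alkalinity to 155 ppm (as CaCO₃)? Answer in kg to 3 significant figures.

17.6 kg

Volume: 1720 m³ = 1,720,000 L.
After draining 16% and refilling: 169 × 0.84 + 21 × 0.16 = 145.32 ppm.
Deficit to target: 155 − 145.32 = 9.68 mg/L.
As CaCO₃: 9.68 mg/L × 1,720,000 L = 16,650 g; ÷ 50 g/eq ÷ 2 = 166.5 mol Na₂CO₃.
Mass: 166.5 × 106 = 17,650 g.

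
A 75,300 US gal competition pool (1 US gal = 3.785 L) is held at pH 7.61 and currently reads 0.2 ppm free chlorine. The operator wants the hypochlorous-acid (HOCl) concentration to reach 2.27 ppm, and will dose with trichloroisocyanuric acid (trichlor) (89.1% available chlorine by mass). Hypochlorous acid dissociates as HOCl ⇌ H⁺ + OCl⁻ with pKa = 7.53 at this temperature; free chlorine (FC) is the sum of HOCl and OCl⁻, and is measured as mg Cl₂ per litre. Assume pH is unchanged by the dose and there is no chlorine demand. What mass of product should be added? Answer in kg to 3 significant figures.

Volume: 75,300 US gal × 3.785 L/gal = 285,010 L.
[OCl⁻]/[HOCl] = 10^(pH − pKa) = 10^(7.61 − 7.53) = 1.202; fraction as HOCl = 1/(1 + 1.202) = 0.4541.
Free chlorine required for 2.27 ppm HOCl: 2.27 / 0.4541 = 4.999 ppm.
FC to add: 4.999 − 0.2 = 4.799 mg/L as Cl₂.
Cl₂ equivalent: 4.799 mg/L × 285,010 L = 1368 g.
Product at 89.1% available Cl: 1368 / 0.891 = 1535 g.

1.54 kg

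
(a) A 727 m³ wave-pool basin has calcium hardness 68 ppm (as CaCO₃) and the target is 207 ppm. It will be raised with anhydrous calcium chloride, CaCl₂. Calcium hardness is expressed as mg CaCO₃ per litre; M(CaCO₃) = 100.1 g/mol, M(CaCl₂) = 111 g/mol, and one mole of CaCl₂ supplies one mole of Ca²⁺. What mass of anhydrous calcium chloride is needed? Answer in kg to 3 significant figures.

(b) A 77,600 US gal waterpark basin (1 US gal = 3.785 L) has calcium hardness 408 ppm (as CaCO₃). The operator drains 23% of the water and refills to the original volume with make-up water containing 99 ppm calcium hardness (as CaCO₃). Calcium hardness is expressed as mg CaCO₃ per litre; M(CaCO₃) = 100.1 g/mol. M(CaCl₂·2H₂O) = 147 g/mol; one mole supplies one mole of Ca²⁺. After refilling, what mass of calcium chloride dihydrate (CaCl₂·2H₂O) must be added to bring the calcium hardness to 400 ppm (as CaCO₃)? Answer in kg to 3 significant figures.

(a) Volume: 727 m³ = 727,000 L.
(a) Hardness to add: (207 − 68) = 139 mg/L as CaCO₃ × 727,000 L = 101,100 g as CaCO₃.
(a) Moles of Ca²⁺ (1 mol Ca²⁺ ≡ 1 mol CaCO₃): 101,100 / 100.1 g/mol = 1010 mol.
(a) Mass of CaCl₂: 1010 × 111 = 112,100 g.

(b) Volume: 77,600 US gal × 3.785 L/gal = 293,716 L.
(b) After draining 23% and refilling: 408 × 0.77 + 99 × 0.23 = 336.93 ppm.
(b) Deficit to target: 400 − 336.93 = 63.07 mg/L.
(b) As CaCO₃: 63.07 mg/L × 293,716 L = 18,520 g; ÷ 100.1 = 185.1 mol Ca²⁺.
(b) Mass: 185.1 × 147 = 27,200 g.

(a) 112 kg; (b) 27.2 kg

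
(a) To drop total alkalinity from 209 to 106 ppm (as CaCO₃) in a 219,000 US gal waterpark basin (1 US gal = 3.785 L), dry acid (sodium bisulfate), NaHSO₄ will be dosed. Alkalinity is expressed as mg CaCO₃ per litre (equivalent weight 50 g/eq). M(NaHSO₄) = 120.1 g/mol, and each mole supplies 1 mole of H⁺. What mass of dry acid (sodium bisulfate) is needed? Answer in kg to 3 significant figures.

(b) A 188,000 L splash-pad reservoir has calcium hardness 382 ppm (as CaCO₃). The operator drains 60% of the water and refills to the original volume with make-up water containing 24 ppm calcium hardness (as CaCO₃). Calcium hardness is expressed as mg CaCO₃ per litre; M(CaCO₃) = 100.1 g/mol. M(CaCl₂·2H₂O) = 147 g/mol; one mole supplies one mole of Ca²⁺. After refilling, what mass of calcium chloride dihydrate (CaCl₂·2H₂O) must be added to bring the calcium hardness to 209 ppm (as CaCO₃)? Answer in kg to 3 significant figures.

(a) Volume: 219,000 US gal × 3.785 L/gal = 828,915 L.
(a) Alkalinity to neutralize: (209 − 106) = 103 mg/L as CaCO₃ × 828,915 L = 85,380 g as CaCO₃.
(a) Equivalents of H⁺ required: 85,380 ÷ 50 g/eq = 1708 eq = 1708 mol NaHSO₄.
(a) Mass of NaHSO₄: 1708 × 120.1 = 205,100 g.

(b) After draining 60% and refilling: 382 × 0.40 + 24 × 0.60 = 167.2 ppm.
(b) Deficit to target: 209 − 167.2 = 41.8 mg/L.
(b) As CaCO₃: 41.8 mg/L × 188,000 L = 7858 g; ÷ 100.1 = 78.51 mol Ca²⁺.
(b) Mass: 78.51 × 147 = 11,540 g.

(a) 205 kg; (b) 11.5 kg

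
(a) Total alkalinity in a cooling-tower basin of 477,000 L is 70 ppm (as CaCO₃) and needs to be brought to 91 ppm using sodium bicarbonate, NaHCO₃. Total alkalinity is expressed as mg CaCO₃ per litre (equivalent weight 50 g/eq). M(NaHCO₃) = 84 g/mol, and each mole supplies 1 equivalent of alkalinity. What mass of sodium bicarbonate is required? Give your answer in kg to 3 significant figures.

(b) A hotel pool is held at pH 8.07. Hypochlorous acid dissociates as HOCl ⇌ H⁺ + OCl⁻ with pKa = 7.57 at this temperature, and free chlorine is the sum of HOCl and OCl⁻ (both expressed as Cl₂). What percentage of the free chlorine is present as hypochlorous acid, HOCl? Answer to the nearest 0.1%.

(a) Alkalinity to add: (91 − 70) = 21 mg/L as CaCO₃ × 477,000 L = 10,020 g as CaCO₃.
(a) Equivalents: 10,020 g ÷ 50 g/eq = 200.3 eq.
(a) NaHCO₃ supplies 1 eq per mole → 200.3 mol.
(a) Mass: 200.3 mol × 84 g/mol = 16,830 g.

(b) [OCl⁻]/[HOCl] = 10^(pH − pKa) = 10^(8.07 − 7.57) = 10^0.50 = 3.162.
(b) Fraction as HOCl = 1 / (1 + 3.162) = 0.2403.

(a) 16.8 kg; (b) 24.0%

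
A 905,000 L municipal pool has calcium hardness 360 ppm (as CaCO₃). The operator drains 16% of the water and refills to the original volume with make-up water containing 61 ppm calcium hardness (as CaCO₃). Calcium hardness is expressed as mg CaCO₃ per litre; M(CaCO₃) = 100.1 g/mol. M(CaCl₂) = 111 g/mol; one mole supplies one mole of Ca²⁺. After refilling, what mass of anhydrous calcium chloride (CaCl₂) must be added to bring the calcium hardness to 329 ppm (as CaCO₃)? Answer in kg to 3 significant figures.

16.9 kg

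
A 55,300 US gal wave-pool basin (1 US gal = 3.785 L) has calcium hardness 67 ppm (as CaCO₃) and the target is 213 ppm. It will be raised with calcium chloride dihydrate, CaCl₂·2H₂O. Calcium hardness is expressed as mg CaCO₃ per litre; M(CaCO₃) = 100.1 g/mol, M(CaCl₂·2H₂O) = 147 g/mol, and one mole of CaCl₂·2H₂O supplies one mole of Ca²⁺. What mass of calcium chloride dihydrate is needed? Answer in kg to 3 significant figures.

44.9 kg

Volume: 55,300 US gal × 3.785 L/gal = 209,310 L.
Hardness to add: (213 − 67) = 146 mg/L as CaCO₃ × 209,310 L = 30,560 g as CaCO₃.
Moles of Ca²⁺ (1 mol Ca²⁺ ≡ 1 mol CaCO₃): 30,560 / 100.1 g/mol = 305.3 mol.
Mass of CaCl₂·2H₂O: 305.3 × 147 = 44,880 g.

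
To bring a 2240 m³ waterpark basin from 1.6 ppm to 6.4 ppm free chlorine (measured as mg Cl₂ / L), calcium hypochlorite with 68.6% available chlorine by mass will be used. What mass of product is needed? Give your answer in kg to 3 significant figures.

Volume: 2240 m³ = 2,240,000 L.
Chlorine deficit: 6.4 − 1.6 = 4.8 ppm = 4.8 mg/L as Cl₂.
Cl₂ equivalent needed: 4.8 mg/L × 2,240,000 L = 10,750,000 mg = 10,750 g.
Product at 68.6% available chlorine: 10,750 / 0.686 = 15,670 g.

15.7 kg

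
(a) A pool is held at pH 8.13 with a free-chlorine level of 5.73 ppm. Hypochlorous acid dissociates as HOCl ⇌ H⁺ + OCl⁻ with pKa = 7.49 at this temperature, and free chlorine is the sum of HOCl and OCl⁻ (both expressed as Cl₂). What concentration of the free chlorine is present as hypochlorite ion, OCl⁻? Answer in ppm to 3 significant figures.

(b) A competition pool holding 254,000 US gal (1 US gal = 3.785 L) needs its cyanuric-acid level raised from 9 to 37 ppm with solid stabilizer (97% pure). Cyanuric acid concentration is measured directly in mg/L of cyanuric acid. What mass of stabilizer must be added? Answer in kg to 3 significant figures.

(a) [OCl⁻]/[HOCl] = 10^(pH − pKa) = 10^(8.13 − 7.49) = 10^0.64 = 4.365.
(a) Fraction as HOCl = 1 / (1 + 4.365) = 0.1864.
(a) OCl⁻ = (1 − 0.1864) × 5.73 ppm = 4.662 ppm.

(b) Volume: 254,000 US gal × 3.785 L/gal = 961,390 L.
(b) CYA to add: (37 − 9) = 28 mg/L × 961,390 L = 26,920 g cyanuric acid.
(b) At 97% purity: 26,920 / 0.97 = 27,750 g product.

(a) 4.66 ppm; (b) 27.8 kg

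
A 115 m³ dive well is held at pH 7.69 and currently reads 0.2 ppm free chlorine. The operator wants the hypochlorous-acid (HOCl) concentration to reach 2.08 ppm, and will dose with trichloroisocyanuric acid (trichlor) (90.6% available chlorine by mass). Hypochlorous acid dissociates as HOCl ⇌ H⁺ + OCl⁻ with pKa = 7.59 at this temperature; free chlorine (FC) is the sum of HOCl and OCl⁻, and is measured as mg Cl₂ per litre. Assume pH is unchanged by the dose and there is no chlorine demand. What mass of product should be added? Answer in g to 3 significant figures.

571 g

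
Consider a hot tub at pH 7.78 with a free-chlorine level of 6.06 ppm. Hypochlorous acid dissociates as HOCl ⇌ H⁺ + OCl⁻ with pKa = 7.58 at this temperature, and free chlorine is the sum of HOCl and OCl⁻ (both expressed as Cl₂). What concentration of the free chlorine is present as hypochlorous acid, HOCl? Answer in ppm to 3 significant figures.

[OCl⁻]/[HOCl] = 10^(pH − pKa) = 10^(7.78 − 7.58) = 10^0.20 = 1.585.
Fraction as HOCl = 1 / (1 + 1.585) = 0.3869.
HOCl = 0.3869 × 6.06 ppm = 2.344 ppm.

2.34 ppm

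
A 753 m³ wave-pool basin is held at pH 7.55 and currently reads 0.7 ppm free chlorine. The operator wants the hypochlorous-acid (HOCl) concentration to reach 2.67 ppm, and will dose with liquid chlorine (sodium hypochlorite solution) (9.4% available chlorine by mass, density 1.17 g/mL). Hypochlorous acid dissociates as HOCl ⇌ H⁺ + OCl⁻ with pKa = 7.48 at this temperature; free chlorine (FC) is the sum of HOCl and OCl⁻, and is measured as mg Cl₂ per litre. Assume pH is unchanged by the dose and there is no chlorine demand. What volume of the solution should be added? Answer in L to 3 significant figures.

Volume: 753 m³ = 753,000 L.
[OCl⁻]/[HOCl] = 10^(pH − pKa) = 10^(7.55 − 7.48) = 1.175; fraction as HOCl = 1/(1 + 1.175) = 0.4598.
Free chlorine required for 2.67 ppm HOCl: 2.67 / 0.4598 = 5.807 ppm.
FC to add: 5.807 − 0.7 = 5.107 mg/L as Cl₂.
Cl₂ equivalent: 5.107 mg/L × 753,000 L = 3846 g.
Product at 9.4% available Cl: 3846 / 0.094 = 40,910 g.
Volume: 40,910 g ÷ 1.17 g/mL = 34,970 mL.

35.0 L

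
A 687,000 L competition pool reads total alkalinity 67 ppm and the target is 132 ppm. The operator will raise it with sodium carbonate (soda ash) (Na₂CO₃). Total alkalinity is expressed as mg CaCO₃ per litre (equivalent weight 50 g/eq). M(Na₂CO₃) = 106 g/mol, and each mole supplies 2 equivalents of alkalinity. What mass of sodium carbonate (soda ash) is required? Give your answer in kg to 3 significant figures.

47.3 kg

Alkalinity to add: (132 − 67) = 65 mg/L as CaCO₃ × 687,000 L = 44,660 g as CaCO₃.
Equivalents: 44,660 g ÷ 50 g/eq = 893.1 eq.
Each mole of Na₂CO₃ supplies 2 eq, so 893.1 / 2 = 446.6 mol.
Mass: 446.6 mol × 106 g/mol = 47,330 g.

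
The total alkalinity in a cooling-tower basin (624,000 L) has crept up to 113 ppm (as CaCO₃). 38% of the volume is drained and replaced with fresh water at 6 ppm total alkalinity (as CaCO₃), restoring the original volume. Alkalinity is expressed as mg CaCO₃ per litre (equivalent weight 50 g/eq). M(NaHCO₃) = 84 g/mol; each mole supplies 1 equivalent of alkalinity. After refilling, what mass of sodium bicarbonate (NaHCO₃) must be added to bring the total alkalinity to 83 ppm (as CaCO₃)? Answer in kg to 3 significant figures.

After draining 38% and refilling: 113 × 0.62 + 6 × 0.38 = 72.34 ppm.
Deficit to target: 83 − 72.34 = 10.66 mg/L.
As CaCO₃: 10.66 mg/L × 624,000 L = 6652 g; ÷ 50 g/eq ÷ 1 = 133 mol NaHCO₃.
Mass: 133 × 84 = 11,180 g.

11.2 kg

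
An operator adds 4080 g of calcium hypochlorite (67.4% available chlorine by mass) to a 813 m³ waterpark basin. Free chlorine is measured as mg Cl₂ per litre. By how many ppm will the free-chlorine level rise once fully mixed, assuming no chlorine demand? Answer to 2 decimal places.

3.38 ppm

Volume: 813 m³ = 813,000 L.
Available chlorine delivered: 4080 g × 0.674 = 2750 g as Cl₂.
Concentration rise: 2750 g / 813,000 L = 3.382 mg/L = 3.38 ppm.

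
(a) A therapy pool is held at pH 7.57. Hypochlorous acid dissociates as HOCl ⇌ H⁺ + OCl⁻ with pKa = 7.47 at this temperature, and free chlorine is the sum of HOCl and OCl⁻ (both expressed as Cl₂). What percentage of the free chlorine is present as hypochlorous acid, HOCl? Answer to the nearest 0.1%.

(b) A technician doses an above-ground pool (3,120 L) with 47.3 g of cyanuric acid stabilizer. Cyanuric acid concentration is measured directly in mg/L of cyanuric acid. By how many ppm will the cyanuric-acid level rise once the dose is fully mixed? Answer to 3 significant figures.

(a) 44.3%; (b) 15.2 ppm

(a) [OCl⁻]/[HOCl] = 10^(pH − pKa) = 10^(7.57 − 7.47) = 10^0.10 = 1.259.
(a) Fraction as HOCl = 1 / (1 + 1.259) = 0.4427.

(b) Rise: 47.3 g / 3,120 L × 1000 = 15.16 mg/L.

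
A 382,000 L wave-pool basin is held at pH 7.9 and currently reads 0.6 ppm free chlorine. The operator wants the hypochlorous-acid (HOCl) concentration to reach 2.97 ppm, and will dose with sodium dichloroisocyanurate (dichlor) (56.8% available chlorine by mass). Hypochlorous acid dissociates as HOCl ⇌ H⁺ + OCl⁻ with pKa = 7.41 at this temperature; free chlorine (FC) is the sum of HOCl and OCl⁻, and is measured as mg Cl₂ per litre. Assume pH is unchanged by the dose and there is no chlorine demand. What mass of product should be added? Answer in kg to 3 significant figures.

[OCl⁻]/[HOCl] = 10^(pH − pKa) = 10^(7.9 − 7.41) = 3.09; fraction as HOCl = 1/(1 + 3.09) = 0.2445.
Free chlorine required for 2.97 ppm HOCl: 2.97 / 0.2445 = 12.15 ppm.
FC to add: 12.15 − 0.6 = 11.55 mg/L as Cl₂.
Cl₂ equivalent: 11.55 mg/L × 382,000 L = 4411 g.
Product at 56.8% available Cl: 4411 / 0.568 = 7767 g.

7.77 kg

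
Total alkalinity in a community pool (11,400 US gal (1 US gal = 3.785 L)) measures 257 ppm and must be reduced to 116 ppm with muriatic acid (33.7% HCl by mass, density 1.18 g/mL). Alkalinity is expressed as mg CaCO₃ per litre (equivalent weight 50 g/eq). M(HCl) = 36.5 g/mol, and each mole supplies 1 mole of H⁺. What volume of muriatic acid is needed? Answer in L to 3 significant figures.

Volume: 11,400 US gal × 3.785 L/gal = 43,149 L.
Alkalinity to neutralize: (257 − 116) = 141 mg/L as CaCO₃ × 43,149 L = 6084 g as CaCO₃.
Equivalents of H⁺ required: 6084 ÷ 50 g/eq = 121.7 eq = 121.7 mol HCl.
Mass of HCl: 121.7 × 36.5 = 4441 g.
Mass of 33.7% solution: 4441 / 0.337 = 13,180 g.
Volume: 13,180 g ÷ 1.18 g/mL = 11,170 mL.

11.2 L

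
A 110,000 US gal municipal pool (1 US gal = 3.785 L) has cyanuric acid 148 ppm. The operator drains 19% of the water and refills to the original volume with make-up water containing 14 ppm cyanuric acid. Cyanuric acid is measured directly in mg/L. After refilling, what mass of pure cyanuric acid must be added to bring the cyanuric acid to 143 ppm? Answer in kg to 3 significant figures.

Volume: 110,000 US gal × 3.785 L/gal = 416,350 L.
After draining 19% and refilling: 148 × 0.81 + 14 × 0.19 = 122.54 ppm.
Deficit to target: 143 − 122.54 = 20.46 mg/L.
Mass: 20.46 mg/L × 416,350 L = 8519 g cyanuric acid.

8.52 kg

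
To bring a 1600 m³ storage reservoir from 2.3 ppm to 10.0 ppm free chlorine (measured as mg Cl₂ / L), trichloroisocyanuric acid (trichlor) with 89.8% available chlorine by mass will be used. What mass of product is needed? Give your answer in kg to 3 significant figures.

Volume: 1600 m³ = 1,600,000 L.
Chlorine deficit: 10.0 − 2.3 = 7.7 ppm = 7.7 mg/L as Cl₂.
Cl₂ equivalent needed: 7.7 mg/L × 1,600,000 L = 12,320,000 mg = 12,320 g.
Product at 89.8% available chlorine: 12,320 / 0.898 = 13,720 g.

13.7 kg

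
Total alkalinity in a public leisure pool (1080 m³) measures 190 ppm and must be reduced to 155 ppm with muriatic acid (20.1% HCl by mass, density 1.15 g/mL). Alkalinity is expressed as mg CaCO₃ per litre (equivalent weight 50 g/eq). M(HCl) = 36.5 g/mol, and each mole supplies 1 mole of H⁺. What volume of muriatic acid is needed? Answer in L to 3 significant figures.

119 L

Volume: 1080 m³ = 1,080,000 L.
Alkalinity to neutralize: (190 − 155) = 35 mg/L as CaCO₃ × 1,080,000 L = 37,800 g as CaCO₃.
Equivalents of H⁺ required: 37,800 ÷ 50 g/eq = 756 eq = 756 mol HCl.
Mass of HCl: 756 × 36.5 = 27,590 g.
Mass of 20.1% solution: 27,590 / 0.201 = 137,300 g.
Volume: 137,300 g ÷ 1.15 g/mL = 119,400 mL.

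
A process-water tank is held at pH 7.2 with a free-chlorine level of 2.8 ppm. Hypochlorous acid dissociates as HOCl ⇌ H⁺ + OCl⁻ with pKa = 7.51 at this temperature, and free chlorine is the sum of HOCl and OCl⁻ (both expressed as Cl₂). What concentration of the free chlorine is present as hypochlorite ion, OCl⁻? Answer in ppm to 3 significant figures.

0.921 ppm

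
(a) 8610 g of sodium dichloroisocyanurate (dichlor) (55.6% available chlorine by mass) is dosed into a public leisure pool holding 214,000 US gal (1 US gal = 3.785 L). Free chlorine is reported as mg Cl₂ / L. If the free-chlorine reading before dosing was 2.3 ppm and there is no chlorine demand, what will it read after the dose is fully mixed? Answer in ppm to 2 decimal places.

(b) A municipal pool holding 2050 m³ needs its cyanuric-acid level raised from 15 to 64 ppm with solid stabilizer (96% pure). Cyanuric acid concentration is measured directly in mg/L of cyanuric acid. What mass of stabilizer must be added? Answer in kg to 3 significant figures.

(a) Volume: 214,000 US gal × 3.785 L/gal = 809,990 L.
(a) Available chlorine delivered: 8610 g × 0.556 = 4787 g as Cl₂.
(a) Concentration rise: 4787 g / 809,990 L = 5.91 mg/L = 5.91 ppm.
(a) Final FC: 2.3 + 5.91 = 8.21 ppm.

(b) Volume: 2050 m³ = 2,050,000 L.
(b) CYA to add: (64 − 15) = 49 mg/L × 2,050,000 L = 100,400 g cyanuric acid.
(b) At 96% purity: 100,400 / 0.96 = 104,600 g product.

(a) 8.21 ppm; (b) 105 kg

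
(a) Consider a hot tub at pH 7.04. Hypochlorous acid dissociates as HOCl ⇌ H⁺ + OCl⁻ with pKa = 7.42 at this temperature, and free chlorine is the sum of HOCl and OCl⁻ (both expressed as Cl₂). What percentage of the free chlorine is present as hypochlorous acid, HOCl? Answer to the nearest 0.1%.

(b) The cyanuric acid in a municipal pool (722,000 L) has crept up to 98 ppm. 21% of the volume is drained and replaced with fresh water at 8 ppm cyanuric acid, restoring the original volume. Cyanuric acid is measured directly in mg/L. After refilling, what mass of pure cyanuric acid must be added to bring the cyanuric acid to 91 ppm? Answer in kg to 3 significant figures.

(a) 70.6%; (b) 8.59 kg

(a) [OCl⁻]/[HOCl] = 10^(pH − pKa) = 10^(7.04 − 7.42) = 10^-0.38 = 0.4169.
(a) Fraction as HOCl = 1 / (1 + 0.4169) = 0.7058.

(b) After draining 21% and refilling: 98 × 0.79 + 8 × 0.21 = 79.1 ppm.
(b) Deficit to target: 91 − 79.1 = 11.9 mg/L.
(b) Mass: 11.9 mg/L × 722,000 L = 8592 g cyanuric acid.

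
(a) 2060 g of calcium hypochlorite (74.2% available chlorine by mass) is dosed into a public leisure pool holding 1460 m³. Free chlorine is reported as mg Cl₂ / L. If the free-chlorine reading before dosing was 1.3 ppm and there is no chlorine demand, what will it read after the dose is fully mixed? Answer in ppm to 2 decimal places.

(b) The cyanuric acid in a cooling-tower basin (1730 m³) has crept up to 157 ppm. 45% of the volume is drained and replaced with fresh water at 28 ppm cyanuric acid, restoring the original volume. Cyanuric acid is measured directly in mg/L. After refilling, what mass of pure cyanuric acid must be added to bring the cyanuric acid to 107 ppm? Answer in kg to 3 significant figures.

(a) 2.35 ppm; (b) 13.9 kg

(a) Volume: 1460 m³ = 1,460,000 L.
(a) Available chlorine delivered: 2060 g × 0.742 = 1529 g as Cl₂.
(a) Concentration rise: 1529 g / 1,460,000 L = 1.047 mg/L = 1.05 ppm.
(a) Final FC: 1.3 + 1.05 = 2.35 ppm.

(b) Volume: 1730 m³ = 1,730,000 L.
(b) After draining 45% and refilling: 157 × 0.55 + 28 × 0.45 = 98.95 ppm.
(b) Deficit to target: 107 − 98.95 = 8.05 mg/L.
(b) Mass: 8.05 mg/L × 1,730,000 L = 13,930 g cyanuric acid.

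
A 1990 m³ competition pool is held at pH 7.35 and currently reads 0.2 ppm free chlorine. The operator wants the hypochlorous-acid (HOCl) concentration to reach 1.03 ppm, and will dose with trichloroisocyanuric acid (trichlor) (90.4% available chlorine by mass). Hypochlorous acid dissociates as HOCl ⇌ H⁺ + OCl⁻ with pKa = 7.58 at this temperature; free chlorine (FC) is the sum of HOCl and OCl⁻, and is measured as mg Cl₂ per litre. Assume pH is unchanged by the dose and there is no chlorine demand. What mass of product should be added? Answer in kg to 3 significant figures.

Volume: 1990 m³ = 1,990,000 L.
[OCl⁻]/[HOCl] = 10^(pH − pKa) = 10^(7.35 − 7.58) = 0.5888; fraction as HOCl = 1/(1 + 0.5888) = 0.6294.
Free chlorine required for 1.03 ppm HOCl: 1.03 / 0.6294 = 1.637 ppm.
FC to add: 1.637 − 0.2 = 1.437 mg/L as Cl₂.
Cl₂ equivalent: 1.437 mg/L × 1,990,000 L = 2859 g.
Product at 90.4% available Cl: 2859 / 0.904 = 3162 g.

3.16 kg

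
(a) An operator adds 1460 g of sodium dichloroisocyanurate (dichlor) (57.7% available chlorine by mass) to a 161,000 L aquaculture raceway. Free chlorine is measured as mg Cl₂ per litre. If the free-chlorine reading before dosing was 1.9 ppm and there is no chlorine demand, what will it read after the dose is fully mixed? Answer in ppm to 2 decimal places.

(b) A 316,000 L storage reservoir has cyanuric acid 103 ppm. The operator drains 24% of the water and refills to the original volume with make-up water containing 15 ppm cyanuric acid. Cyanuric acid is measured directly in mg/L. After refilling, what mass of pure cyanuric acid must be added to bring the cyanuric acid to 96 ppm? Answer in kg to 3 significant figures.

(a) Available chlorine delivered: 1460 g × 0.577 = 842.4 g as Cl₂.
(a) Concentration rise: 842.4 g / 161,000 L = 5.232 mg/L = 5.23 ppm.
(a) Final FC: 1.9 + 5.23 = 7.13 ppm.

(b) After draining 24% and refilling: 103 × 0.76 + 15 × 0.24 = 81.88 ppm.
(b) Deficit to target: 96 − 81.88 = 14.12 mg/L.
(b) Mass: 14.12 mg/L × 316,000 L = 4462 g cyanuric acid.

(a) 7.13 ppm; (b) 4.46 kg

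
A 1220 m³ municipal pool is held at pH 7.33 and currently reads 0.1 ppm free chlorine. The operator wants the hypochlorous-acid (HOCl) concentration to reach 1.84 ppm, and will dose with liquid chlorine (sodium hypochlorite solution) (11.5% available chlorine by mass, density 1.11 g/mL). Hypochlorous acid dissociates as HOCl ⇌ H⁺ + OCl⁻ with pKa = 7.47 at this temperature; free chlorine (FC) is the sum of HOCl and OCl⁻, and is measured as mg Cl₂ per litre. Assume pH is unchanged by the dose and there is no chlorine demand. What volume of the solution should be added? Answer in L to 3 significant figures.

Volume: 1220 m³ = 1,220,000 L.
[OCl⁻]/[HOCl] = 10^(pH − pKa) = 10^(7.33 − 7.47) = 0.7244; fraction as HOCl = 1/(1 + 0.7244) = 0.5799.
Free chlorine required for 1.84 ppm HOCl: 1.84 / 0.5799 = 3.173 ppm.
FC to add: 3.173 − 0.1 = 3.073 mg/L as Cl₂.
Cl₂ equivalent: 3.073 mg/L × 1,220,000 L = 3749 g.
Product at 11.5% available Cl: 3749 / 0.115 = 32,600 g.
Volume: 32,600 g ÷ 1.11 g/mL = 29,370 mL.

29.4 L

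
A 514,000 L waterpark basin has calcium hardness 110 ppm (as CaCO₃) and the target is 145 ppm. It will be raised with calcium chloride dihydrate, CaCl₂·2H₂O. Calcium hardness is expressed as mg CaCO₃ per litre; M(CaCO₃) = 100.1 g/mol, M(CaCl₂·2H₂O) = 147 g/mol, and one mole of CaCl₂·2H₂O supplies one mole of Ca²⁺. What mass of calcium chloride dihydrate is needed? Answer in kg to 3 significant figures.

Hardness to add: (145 − 110) = 35 mg/L as CaCO₃ × 514,000 L = 17,990 g as CaCO₃.
Moles of Ca²⁺ (1 mol Ca²⁺ ≡ 1 mol CaCO₃): 17,990 / 100.1 g/mol = 179.7 mol.
Mass of CaCl₂·2H₂O: 179.7 × 147 = 26,420 g.

26.4 kg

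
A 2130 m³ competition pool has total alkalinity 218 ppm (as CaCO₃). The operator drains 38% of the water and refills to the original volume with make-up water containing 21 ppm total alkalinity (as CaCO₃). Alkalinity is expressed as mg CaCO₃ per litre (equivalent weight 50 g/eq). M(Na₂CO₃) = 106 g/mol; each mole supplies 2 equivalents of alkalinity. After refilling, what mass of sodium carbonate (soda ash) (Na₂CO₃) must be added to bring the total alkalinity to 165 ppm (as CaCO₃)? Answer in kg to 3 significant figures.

49.4 kg

Volume: 2130 m³ = 2,130,000 L.
After draining 38% and refilling: 218 × 0.62 + 21 × 0.38 = 143.14 ppm.
Deficit to target: 165 − 143.14 = 21.86 mg/L.
As CaCO₃: 21.86 mg/L × 2,130,000 L = 46,560 g; ÷ 50 g/eq ÷ 2 = 465.6 mol Na₂CO₃.
Mass: 465.6 × 106 = 49,360 g.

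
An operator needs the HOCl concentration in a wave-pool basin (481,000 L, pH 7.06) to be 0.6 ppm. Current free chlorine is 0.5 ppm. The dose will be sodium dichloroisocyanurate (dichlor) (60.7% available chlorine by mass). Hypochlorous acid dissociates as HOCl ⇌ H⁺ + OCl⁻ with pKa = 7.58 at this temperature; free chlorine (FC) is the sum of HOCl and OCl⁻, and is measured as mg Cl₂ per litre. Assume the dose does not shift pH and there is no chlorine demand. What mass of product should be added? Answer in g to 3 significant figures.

[OCl⁻]/[HOCl] = 10^(pH − pKa) = 10^(7.06 − 7.58) = 0.302; fraction as HOCl = 1/(1 + 0.302) = 0.7681.
Free chlorine required for 0.6 ppm HOCl: 0.6 / 0.7681 = 0.7812 ppm.
FC to add: 0.7812 − 0.5 = 0.2812 mg/L as Cl₂.
Cl₂ equivalent: 0.2812 mg/L × 481,000 L = 135.3 g.
Product at 60.7% available Cl: 135.3 / 0.607 = 222.8 g.

223 g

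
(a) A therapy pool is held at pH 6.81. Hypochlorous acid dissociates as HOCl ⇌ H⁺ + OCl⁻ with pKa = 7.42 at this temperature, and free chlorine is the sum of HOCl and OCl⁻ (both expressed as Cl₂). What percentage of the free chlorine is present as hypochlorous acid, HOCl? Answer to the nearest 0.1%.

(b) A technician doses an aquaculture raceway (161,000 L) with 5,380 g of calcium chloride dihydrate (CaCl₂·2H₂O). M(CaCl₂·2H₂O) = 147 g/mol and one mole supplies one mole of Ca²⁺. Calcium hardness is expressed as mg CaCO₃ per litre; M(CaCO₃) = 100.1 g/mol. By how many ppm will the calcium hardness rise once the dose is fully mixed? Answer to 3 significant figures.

(a) 80.3%; (b) 22.8 ppm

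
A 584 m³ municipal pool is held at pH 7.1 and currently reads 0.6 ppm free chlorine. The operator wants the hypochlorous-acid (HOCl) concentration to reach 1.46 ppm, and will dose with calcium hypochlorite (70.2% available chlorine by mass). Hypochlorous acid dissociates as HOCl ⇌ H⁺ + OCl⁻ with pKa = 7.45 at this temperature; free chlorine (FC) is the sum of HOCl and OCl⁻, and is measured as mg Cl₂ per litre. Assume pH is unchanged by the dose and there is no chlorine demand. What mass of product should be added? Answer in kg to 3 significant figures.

Volume: 584 m³ = 584,000 L.
[OCl⁻]/[HOCl] = 10^(pH − pKa) = 10^(7.1 − 7.45) = 0.4467; fraction as HOCl = 1/(1 + 0.4467) = 0.6912.
Free chlorine required for 1.46 ppm HOCl: 1.46 / 0.6912 = 2.112 ppm.
FC to add: 2.112 − 0.6 = 1.512 mg/L as Cl₂.
Cl₂ equivalent: 1.512 mg/L × 584,000 L = 883.1 g.
Product at 70.2% available Cl: 883.1 / 0.702 = 1258 g.

1.26 kg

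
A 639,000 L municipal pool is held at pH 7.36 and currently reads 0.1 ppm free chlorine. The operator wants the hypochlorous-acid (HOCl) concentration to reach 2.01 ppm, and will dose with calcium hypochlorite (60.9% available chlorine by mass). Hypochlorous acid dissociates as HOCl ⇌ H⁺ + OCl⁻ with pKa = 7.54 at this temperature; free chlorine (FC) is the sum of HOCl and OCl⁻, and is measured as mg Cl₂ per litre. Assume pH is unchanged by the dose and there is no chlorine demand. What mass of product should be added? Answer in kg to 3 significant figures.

[OCl⁻]/[HOCl] = 10^(pH − pKa) = 10^(7.36 − 7.54) = 0.6607; fraction as HOCl = 1/(1 + 0.6607) = 0.6022.
Free chlorine required for 2.01 ppm HOCl: 2.01 / 0.6022 = 3.338 ppm.
FC to add: 3.338 − 0.1 = 3.238 mg/L as Cl₂.
Cl₂ equivalent: 3.238 mg/L × 639,000 L = 2069 g.
Product at 60.9% available Cl: 2069 / 0.609 = 3398 g.

3.40 kg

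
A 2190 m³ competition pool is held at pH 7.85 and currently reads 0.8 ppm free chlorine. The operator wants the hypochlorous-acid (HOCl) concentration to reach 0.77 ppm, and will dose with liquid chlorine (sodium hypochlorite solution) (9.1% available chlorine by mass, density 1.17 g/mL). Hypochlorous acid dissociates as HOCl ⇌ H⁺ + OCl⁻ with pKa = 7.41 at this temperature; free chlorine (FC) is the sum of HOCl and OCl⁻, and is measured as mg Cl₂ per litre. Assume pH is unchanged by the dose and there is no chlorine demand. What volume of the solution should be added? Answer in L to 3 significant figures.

Volume: 2190 m³ = 2,190,000 L.
[OCl⁻]/[HOCl] = 10^(pH − pKa) = 10^(7.85 − 7.41) = 2.754; fraction as HOCl = 1/(1 + 2.754) = 0.2664.
Free chlorine required for 0.77 ppm HOCl: 0.77 / 0.2664 = 2.891 ppm.
FC to add: 2.891 − 0.8 = 2.091 mg/L as Cl₂.
Cl₂ equivalent: 2.091 mg/L × 2,190,000 L = 4579 g.
Product at 9.1% available Cl: 4579 / 0.091 = 50,320 g.
Volume: 50,320 g ÷ 1.17 g/mL = 43,010 mL.

43.0 L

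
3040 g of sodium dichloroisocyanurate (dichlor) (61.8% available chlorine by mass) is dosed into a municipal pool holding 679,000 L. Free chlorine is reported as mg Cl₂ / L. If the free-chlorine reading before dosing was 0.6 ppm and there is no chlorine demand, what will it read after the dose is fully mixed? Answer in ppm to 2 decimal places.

Available chlorine delivered: 3040 g × 0.618 = 1879 g as Cl₂.
Concentration rise: 1879 g / 679,000 L = 2.767 mg/L = 2.77 ppm.
Final FC: 0.6 + 2.77 = 3.37 ppm.

3.37 ppm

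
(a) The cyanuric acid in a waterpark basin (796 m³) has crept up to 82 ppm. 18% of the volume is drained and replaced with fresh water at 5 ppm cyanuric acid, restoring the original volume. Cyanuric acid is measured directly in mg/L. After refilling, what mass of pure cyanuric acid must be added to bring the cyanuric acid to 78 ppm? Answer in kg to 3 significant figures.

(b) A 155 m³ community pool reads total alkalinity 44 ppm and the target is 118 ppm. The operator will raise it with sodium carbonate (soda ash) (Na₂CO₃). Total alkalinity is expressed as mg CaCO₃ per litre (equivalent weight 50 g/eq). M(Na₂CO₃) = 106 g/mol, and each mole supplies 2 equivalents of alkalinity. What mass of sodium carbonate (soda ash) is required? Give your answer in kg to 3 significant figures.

(a) Volume: 796 m³ = 796,000 L.
(a) After draining 18% and refilling: 82 × 0.82 + 5 × 0.18 = 68.14 ppm.
(a) Deficit to target: 78 − 68.14 = 9.86 mg/L.
(a) Mass: 9.86 mg/L × 796,000 L = 7849 g cyanuric acid.

(b) Volume: 155 m³ = 155,000 L.
(b) Alkalinity to add: (118 − 44) = 74 mg/L as CaCO₃ × 155,000 L = 11,470 g as CaCO₃.
(b) Equivalents: 11,470 g ÷ 50 g/eq = 229.4 eq.
(b) Each mole of Na₂CO₃ supplies 2 eq, so 229.4 / 2 = 114.7 mol.
(b) Mass: 114.7 mol × 106 g/mol = 12,160 g.

(a) 7.85 kg; (b) 12.2 kg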